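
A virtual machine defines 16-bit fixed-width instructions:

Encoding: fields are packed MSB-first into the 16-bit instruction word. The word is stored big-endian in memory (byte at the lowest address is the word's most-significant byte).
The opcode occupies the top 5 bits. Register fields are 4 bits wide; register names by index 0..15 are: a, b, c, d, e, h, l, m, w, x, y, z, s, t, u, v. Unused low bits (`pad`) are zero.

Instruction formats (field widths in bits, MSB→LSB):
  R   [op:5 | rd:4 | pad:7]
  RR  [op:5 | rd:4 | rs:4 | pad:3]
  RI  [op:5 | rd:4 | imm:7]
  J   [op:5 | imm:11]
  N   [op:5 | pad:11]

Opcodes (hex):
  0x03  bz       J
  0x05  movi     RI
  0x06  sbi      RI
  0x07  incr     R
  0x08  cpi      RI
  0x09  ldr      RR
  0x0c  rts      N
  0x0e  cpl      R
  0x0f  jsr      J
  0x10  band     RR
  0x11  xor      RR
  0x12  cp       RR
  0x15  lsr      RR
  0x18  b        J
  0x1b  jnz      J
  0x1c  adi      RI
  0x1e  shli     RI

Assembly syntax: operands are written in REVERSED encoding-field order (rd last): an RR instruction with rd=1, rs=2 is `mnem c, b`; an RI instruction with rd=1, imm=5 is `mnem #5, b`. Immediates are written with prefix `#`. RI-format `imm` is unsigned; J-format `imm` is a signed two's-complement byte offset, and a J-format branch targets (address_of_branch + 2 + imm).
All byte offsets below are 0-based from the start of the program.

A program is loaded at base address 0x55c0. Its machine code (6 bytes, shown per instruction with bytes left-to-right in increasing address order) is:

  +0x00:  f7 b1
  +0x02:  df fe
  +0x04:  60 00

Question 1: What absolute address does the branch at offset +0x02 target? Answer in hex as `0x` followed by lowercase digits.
+0x02: df fe ⇒ word 0xdffe (big)
  top 5b → 0x1b → jnz [J]
  imm@[10:0]=0x7fe (s11→-2) ⇒ #-2
  target = base 0x55c0 + off 0x02 + 2 + imm -2 = 0x55c2

0x55c2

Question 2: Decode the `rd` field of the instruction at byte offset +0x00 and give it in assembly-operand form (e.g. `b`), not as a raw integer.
@+00  big-endian(f7 b1) = 0xf7b1
  op=0xf7b1>>11=0x1e ⇒ shli (RI)
  rd: (w>>7)&0xf=0xf → v
  imm: (w>>0)&0x7f=0x31 → #49

v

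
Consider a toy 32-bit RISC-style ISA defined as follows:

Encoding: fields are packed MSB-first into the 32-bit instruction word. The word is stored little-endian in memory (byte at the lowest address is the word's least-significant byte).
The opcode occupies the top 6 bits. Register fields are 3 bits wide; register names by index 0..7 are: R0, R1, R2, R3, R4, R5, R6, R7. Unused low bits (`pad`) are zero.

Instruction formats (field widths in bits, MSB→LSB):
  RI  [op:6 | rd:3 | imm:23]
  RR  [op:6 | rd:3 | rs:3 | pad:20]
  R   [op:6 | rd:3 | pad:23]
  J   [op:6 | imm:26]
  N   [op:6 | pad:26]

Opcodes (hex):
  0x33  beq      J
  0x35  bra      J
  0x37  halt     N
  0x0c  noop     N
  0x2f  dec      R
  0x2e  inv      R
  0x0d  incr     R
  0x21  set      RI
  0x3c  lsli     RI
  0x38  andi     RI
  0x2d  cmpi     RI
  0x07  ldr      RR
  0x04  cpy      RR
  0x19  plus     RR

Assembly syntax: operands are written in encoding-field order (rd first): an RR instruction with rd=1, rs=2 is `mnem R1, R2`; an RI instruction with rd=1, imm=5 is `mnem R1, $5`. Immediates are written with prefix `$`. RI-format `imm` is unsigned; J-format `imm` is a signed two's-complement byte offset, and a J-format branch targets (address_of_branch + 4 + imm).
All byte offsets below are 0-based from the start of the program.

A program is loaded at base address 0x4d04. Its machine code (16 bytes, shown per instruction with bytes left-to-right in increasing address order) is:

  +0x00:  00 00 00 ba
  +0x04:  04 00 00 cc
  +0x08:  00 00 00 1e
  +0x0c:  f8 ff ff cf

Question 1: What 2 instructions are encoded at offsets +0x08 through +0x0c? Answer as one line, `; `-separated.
+0x08: 00 00 00 1e ⇒ word 0x1e000000 (little)
  opcode bits[31:26]=0x7: ldr/RR
  [25:23] rd=4 = R4
  [22:20] rs=0 = R0
+0x0c: f8 ff ff cf ⇒ word 0xcffffff8 (little)
  opcode bits[31:26]=0x33: beq/J
  [25:0] imm=67108856 (s26→-8) = $-8

ldr R4, R0; beq $-8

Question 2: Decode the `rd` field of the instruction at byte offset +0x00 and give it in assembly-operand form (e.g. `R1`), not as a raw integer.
R4

off 0x00: read 00 00 00 ba as little → 0xba000000
  top 6b → 0x2e → inv [R]
  [25:23] rd=4 = R4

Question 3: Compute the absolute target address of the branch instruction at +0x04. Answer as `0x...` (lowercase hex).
@+04  little-endian(04 00 00 cc) = 0xcc000004
  opcode bits[31:26]=0x33: beq/J
  imm: (w>>0)&0x3ffffff=0x4 → $4
  target = base 0x4d04 + off 0x04 + 4 + imm 4 = 0x4d10

0x4d10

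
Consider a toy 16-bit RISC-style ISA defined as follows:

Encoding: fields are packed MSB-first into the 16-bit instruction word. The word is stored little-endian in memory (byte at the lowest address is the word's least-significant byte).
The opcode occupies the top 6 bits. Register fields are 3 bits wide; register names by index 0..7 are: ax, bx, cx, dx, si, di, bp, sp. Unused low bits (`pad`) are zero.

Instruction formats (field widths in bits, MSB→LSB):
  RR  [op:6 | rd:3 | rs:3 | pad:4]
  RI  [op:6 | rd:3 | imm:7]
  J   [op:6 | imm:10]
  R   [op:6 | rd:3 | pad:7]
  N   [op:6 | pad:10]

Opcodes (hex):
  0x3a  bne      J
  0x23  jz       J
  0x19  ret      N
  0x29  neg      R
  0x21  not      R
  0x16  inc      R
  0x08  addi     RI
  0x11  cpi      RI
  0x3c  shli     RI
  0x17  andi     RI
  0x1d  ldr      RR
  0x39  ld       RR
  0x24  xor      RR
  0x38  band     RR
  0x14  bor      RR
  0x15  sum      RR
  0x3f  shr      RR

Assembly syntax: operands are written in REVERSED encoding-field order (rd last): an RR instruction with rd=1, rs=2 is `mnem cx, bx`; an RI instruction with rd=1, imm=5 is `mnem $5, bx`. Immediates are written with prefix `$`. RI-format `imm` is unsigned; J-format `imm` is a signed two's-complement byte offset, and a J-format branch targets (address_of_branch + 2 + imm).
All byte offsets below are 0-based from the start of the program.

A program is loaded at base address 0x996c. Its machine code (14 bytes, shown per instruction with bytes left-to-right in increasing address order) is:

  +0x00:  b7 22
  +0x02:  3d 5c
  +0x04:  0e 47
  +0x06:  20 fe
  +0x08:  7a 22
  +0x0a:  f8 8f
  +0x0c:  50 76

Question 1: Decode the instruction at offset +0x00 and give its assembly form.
+0x00: b7 22 ⇒ word 0x22b7 (little)
  opcode bits[15:10]=0x8: addi/RI
  rd: (w>>7)&0x7=0x5 → di
  imm: (w>>0)&0x7f=0x37 → $55

addi $55, di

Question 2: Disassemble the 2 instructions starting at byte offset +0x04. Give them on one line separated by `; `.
+0x04: 0e 47 ⇒ word 0x470e (little)
  top 6b → 0x11 → cpi [RI]
  rd: (w>>7)&0x7=0x6 → bp
  imm: (w>>0)&0x7f=0xe → $14
+0x06: 20 fe ⇒ word 0xfe20 (little)
  top 6b → 0x3f → shr [RR]
  rd: (w>>7)&0x7=0x4 → si
  rs: (w>>4)&0x7=0x2 → cx

cpi $14, bp; shr cx, si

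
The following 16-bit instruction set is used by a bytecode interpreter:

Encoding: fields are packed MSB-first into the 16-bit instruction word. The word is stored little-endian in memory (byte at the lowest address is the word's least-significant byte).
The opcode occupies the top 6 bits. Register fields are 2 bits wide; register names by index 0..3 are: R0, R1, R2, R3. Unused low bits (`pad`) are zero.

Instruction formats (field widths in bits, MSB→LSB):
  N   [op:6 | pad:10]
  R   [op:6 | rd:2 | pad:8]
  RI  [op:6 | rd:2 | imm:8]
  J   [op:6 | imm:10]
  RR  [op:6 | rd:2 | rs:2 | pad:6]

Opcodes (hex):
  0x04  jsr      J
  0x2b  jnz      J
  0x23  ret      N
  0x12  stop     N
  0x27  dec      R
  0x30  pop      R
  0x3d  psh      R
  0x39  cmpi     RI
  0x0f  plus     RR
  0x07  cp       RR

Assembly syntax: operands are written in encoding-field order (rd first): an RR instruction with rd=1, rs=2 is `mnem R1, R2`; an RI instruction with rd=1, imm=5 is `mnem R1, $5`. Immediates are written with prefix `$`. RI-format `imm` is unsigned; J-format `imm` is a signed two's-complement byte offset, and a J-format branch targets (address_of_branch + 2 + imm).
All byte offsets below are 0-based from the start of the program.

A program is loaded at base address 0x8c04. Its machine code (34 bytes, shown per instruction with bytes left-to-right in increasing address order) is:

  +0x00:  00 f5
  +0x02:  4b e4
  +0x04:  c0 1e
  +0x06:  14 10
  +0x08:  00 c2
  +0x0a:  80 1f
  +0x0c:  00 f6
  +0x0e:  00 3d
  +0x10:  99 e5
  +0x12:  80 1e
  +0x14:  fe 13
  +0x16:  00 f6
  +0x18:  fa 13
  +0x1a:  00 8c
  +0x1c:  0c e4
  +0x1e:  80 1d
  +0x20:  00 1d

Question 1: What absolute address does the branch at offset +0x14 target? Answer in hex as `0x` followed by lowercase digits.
off 0x14: read fe 13 as little → 0x13fe
  op=0x13fe>>10=0x4 ⇒ jsr (J)
  imm@[9:0]=0x3fe (s10→-2) ⇒ $-2
  target = base 0x8c04 + off 0x14 + 2 + imm -2 = 0x8c18

0x8c18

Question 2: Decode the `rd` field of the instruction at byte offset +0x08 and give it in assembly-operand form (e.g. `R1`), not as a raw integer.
R2

@+08  little-endian(00 c2) = 0xc200
  top 6b → 0x30 → pop [R]
  rd@[9:8]=0x2 ⇒ R2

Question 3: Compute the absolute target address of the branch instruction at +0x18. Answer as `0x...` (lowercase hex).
0x8c18

+0x18: fa 13 ⇒ word 0x13fa (little)
  top 6b → 0x4 → jsr [J]
  imm: (w>>0)&0x3ff=0x3fa (s10→-6) → $-6
  target = base 0x8c04 + off 0x18 + 2 + imm -6 = 0x8c18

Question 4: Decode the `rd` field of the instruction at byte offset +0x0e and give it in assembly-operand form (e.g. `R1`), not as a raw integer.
R1

+0x0e: 00 3d ⇒ word 0x3d00 (little)
  op=0x3d00>>10=0xf ⇒ plus (RR)
  [9:8] rd=1 = R1
  [7:6] rs=0 = R0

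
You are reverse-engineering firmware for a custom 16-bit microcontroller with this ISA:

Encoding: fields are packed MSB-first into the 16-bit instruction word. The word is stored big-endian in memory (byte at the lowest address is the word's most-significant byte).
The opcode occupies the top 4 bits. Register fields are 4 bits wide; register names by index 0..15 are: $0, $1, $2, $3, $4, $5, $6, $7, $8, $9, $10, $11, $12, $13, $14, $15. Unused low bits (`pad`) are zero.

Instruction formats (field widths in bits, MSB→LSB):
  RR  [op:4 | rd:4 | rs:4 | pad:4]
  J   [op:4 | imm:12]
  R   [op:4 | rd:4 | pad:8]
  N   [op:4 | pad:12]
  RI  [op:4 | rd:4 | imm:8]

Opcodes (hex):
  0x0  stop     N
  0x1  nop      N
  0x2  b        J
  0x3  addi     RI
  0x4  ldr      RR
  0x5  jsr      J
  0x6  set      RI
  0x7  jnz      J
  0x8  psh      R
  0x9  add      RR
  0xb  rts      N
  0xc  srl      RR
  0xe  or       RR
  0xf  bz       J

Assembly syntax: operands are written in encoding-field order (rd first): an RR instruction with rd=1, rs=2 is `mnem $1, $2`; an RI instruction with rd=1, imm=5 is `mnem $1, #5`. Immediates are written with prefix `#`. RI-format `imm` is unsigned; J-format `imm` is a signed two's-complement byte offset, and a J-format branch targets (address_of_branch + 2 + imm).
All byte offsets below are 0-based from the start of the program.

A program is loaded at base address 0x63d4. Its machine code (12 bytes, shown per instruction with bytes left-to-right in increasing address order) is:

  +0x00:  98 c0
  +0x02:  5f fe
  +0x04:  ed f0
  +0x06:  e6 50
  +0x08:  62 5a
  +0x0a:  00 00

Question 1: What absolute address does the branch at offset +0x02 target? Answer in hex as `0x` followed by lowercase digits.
off 0x02: read 5f fe as big → 0x5ffe
  opcode bits[15:12]=0x5: jsr/J
  imm@[11:0]=0xffe (s12→-2) ⇒ #-2
  target = base 0x63d4 + off 0x02 + 2 + imm -2 = 0x63d6

0x63d6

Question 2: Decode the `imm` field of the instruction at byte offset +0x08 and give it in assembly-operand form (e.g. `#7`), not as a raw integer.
#90

off 0x08: read 62 5a as big → 0x625a
  op=0x625a>>12=0x6 ⇒ set (RI)
  [11:8] rd=2 = $2
  [7:0] imm=90 = #90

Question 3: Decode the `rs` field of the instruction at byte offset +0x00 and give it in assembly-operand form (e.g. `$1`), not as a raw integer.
+0x00: 98 c0 ⇒ word 0x98c0 (big)
  opcode bits[15:12]=0x9: add/RR
  rd@[11:8]=0x8 ⇒ $8
  rs@[7:4]=0xc ⇒ $12

$12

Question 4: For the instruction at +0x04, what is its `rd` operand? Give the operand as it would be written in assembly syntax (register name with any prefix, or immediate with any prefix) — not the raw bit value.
$13

[04] ed f0 → 0xedf0
  top 4b → 0xe → or [RR]
  rd@[11:8]=0xd ⇒ $13
  rs@[7:4]=0xf ⇒ $15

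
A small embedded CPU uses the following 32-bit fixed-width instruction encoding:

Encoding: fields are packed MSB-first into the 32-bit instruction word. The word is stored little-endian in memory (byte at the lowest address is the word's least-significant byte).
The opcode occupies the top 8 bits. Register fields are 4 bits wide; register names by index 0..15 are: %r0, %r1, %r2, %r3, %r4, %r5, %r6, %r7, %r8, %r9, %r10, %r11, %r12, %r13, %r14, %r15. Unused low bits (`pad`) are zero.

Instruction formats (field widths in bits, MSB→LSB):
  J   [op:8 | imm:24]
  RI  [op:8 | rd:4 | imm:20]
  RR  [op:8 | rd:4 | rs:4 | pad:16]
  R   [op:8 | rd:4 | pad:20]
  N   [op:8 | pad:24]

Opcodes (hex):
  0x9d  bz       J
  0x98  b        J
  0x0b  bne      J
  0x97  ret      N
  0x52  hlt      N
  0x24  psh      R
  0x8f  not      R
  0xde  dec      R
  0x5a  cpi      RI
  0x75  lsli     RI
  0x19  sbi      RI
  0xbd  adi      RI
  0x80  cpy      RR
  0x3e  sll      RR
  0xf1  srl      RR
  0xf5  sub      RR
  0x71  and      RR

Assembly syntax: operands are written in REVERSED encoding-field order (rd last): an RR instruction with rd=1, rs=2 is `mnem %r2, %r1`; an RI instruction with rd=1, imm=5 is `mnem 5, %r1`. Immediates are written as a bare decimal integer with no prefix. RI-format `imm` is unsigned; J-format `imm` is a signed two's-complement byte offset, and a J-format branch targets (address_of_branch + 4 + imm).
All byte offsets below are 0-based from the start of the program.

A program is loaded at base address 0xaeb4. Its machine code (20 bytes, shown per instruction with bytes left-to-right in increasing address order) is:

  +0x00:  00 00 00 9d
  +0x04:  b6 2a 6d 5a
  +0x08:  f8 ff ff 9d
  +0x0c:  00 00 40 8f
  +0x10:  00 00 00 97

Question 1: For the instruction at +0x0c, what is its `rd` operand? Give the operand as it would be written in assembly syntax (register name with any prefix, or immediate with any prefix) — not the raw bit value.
off 0x0c: read 00 00 40 8f as little → 0x8f400000
  top 8b → 0x8f → not [R]
  [23:20] rd=4 = %r4

%r4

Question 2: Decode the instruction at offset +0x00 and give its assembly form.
bz 0

@+00  little-endian(00 00 00 9d) = 0x9d000000
  top 8b → 0x9d → bz [J]
  [23:0] imm=0 = 0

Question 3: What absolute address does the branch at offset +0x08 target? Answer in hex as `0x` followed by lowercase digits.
0xaeb8

[08] f8 ff ff 9d → 0x9dfffff8
  op=0x9dfffff8>>24=0x9d ⇒ bz (J)
  [23:0] imm=16777208 (s24→-8) = -8
  target = base 0xaeb4 + off 0x08 + 4 + imm -8 = 0xaeb8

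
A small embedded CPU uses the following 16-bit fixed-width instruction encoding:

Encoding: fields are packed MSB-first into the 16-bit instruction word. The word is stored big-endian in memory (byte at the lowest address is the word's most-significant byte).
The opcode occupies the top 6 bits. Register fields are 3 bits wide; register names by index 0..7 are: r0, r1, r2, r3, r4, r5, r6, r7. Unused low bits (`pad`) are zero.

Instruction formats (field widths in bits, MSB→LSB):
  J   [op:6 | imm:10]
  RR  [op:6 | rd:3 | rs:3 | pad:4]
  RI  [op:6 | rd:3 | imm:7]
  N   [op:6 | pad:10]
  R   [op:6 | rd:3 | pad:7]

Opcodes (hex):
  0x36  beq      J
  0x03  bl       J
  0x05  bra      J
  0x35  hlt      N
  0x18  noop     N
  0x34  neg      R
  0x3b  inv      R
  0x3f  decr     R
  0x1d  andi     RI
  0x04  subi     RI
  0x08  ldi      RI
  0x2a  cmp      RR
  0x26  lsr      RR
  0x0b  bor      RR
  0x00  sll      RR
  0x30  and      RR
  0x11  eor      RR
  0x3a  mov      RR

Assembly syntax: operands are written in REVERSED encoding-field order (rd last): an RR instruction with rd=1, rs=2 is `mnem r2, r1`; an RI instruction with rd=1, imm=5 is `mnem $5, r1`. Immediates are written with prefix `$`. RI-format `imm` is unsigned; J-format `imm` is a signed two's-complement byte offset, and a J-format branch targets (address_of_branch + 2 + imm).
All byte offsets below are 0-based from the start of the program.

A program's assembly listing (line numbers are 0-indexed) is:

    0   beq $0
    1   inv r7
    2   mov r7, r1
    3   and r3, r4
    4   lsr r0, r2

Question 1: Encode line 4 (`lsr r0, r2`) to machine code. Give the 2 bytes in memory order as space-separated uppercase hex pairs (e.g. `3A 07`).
99 00

line 4 (lsr): pack op=0x26:6|rd=2:3|rs=0:3|pad=0:4 = 0x9900; big→ 99 00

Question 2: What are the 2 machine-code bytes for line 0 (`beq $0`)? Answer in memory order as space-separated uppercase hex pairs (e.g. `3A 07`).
D8 00

L0: beq op=0x36:6|imm=0:10 ⇒ 0xd800 ⇒ big d8 00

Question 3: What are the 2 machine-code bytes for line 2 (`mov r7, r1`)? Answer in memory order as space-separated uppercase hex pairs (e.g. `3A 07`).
line 2 (mov): pack op=0x3a:6|rd=1:3|rs=7:3|pad=0:4 = 0xe8f0; big→ e8 f0

E8 F0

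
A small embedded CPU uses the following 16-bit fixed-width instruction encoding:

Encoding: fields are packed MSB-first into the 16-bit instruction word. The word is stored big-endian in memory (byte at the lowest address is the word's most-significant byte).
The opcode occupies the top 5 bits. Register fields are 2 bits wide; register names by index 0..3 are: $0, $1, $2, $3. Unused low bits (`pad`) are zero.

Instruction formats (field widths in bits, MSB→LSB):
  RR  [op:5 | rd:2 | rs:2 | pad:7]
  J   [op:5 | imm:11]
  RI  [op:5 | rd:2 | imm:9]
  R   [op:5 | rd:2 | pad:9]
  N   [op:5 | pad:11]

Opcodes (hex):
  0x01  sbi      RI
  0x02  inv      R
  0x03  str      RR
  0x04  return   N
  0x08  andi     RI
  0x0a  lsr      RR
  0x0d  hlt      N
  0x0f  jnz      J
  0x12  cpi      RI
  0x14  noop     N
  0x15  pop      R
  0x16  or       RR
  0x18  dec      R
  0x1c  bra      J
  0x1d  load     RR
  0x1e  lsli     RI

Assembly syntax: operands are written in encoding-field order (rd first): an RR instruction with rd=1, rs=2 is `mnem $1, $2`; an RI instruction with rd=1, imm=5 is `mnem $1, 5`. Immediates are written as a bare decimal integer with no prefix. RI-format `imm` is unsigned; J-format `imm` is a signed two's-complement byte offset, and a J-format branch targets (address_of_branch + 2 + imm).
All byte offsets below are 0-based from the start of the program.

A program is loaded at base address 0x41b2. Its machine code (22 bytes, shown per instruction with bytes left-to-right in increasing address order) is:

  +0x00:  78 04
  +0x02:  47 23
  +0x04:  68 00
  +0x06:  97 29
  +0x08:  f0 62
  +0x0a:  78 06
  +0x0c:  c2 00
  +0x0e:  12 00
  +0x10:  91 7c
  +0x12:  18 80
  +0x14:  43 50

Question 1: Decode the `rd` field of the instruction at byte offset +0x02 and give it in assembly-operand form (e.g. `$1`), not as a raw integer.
@+02  big-endian(47 23) = 0x4723
  opcode bits[15:11]=0x8: andi/RI
  rd: (w>>9)&0x3=0x3 → $3
  imm: (w>>0)&0x1ff=0x123 → 291

$3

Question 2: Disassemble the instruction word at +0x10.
cpi $0, 380

@+10  big-endian(91 7c) = 0x917c
  op=0x917c>>11=0x12 ⇒ cpi (RI)
  rd@[10:9]=0x0 ⇒ $0
  imm@[8:0]=0x17c ⇒ 380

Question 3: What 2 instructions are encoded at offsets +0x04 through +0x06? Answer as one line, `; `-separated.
hlt; cpi $3, 297

+0x04: 68 00 ⇒ word 0x6800 (big)
  top 5b → 0xd → hlt [N]
+0x06: 97 29 ⇒ word 0x9729 (big)
  top 5b → 0x12 → cpi [RI]
  rd@[10:9]=0x3 ⇒ $3
  imm@[8:0]=0x129 ⇒ 297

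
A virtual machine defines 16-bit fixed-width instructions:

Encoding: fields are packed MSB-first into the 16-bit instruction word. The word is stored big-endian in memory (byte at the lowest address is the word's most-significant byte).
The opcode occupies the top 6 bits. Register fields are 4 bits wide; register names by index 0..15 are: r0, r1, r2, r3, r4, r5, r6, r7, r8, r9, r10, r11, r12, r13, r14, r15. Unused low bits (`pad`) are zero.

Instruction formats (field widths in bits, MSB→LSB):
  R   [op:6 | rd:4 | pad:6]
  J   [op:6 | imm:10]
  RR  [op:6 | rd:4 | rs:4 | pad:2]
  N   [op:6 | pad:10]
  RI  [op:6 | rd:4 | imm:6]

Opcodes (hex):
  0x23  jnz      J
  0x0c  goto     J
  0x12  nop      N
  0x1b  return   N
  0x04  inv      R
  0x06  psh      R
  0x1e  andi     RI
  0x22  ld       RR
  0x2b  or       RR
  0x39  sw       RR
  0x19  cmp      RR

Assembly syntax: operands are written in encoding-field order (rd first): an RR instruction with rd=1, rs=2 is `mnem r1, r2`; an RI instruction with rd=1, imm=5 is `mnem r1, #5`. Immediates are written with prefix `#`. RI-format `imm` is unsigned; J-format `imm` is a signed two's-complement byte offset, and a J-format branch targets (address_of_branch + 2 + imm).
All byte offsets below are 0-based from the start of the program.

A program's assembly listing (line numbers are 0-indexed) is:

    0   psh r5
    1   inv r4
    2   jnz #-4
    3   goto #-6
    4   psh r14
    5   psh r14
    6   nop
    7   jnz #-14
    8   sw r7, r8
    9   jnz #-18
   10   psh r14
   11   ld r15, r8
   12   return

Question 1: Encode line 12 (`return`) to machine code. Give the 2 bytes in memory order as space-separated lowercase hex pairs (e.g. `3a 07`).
12. return fields op=0x1b:6|pad=0:10 → word 6c00h → 6c 00

6c 00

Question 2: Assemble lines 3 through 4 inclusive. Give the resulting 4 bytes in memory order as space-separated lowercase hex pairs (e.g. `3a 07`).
33 fa 1b 80

line 3 (goto): pack op=0xc:6|imm=-6:10 = 0x33fa; big→ 33 fa
line 4 (psh): pack op=0x6:6|rd=14:4|pad=0:6 = 0x1b80; big→ 1b 80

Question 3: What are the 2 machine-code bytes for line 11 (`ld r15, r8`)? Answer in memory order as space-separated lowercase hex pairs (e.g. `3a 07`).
L11: ld op=0x22:6|rd=15:4|rs=8:4|pad=0:2 ⇒ 0x8be0 ⇒ big 8b e0

8b e0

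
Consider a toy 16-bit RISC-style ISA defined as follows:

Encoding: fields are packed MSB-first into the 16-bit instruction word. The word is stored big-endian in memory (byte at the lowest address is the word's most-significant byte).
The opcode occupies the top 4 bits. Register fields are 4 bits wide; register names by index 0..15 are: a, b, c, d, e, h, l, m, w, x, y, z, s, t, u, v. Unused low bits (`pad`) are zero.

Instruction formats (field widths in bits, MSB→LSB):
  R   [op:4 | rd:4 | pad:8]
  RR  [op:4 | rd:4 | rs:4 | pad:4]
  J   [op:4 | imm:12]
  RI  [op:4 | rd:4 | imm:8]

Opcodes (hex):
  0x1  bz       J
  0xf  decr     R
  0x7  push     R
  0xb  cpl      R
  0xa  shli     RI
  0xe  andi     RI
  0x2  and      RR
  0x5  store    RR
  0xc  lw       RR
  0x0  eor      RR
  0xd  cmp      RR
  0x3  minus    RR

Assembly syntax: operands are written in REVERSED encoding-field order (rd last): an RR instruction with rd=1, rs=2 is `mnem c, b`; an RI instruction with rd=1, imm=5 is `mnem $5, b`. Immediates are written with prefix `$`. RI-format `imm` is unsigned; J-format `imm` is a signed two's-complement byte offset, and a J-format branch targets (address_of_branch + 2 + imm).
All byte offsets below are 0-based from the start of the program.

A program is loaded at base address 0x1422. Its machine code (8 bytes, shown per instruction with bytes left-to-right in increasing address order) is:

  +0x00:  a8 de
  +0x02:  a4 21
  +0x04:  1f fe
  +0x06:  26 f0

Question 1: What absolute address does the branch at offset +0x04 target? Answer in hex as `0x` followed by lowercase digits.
0x1426

@+04  big-endian(1f fe) = 0x1ffe
  top 4b → 0x1 → bz [J]
  [11:0] imm=4094 (s12→-2) = $-2
  target = base 0x1422 + off 0x04 + 2 + imm -2 = 0x1426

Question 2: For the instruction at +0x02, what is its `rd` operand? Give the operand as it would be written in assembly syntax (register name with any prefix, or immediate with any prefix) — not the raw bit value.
e

off 0x02: read a4 21 as big → 0xa421
  opcode bits[15:12]=0xa: shli/RI
  rd: (w>>8)&0xf=0x4 → e
  imm: (w>>0)&0xff=0x21 → $33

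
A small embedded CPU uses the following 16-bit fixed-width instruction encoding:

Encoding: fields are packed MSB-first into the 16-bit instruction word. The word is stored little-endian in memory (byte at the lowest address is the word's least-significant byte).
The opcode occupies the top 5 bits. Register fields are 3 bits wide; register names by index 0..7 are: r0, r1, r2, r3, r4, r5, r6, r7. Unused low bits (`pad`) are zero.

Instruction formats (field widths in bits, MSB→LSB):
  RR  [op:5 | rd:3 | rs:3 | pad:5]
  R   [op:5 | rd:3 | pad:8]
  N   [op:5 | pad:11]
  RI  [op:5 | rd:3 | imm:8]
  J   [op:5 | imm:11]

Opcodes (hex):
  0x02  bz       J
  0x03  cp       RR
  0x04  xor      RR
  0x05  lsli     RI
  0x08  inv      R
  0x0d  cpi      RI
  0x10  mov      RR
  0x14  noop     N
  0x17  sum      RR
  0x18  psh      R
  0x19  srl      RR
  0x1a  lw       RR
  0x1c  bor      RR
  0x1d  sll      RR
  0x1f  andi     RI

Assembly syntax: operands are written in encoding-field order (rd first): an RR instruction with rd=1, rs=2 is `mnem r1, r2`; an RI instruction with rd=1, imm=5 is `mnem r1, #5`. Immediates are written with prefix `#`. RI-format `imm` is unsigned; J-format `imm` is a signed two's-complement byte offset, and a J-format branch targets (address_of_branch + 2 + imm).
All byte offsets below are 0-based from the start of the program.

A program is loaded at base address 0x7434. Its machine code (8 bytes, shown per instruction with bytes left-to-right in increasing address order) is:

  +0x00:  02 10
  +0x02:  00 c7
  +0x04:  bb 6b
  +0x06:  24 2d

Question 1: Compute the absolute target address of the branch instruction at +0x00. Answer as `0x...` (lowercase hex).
@+00  little-endian(02 10) = 0x1002
  op=0x1002>>11=0x2 ⇒ bz (J)
  imm@[10:0]=0x2 ⇒ #2
  target = base 0x7434 + off 0x00 + 2 + imm 2 = 0x7438

0x7438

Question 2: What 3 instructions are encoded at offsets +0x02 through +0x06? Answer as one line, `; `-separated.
psh r7; cpi r3, #187; lsli r5, #36

off 0x02: read 00 c7 as little → 0xc700
  opcode bits[15:11]=0x18: psh/R
  [10:8] rd=7 = r7
off 0x04: read bb 6b as little → 0x6bbb
  opcode bits[15:11]=0xd: cpi/RI
  [10:8] rd=3 = r3
  [7:0] imm=187 = #187
off 0x06: read 24 2d as little → 0x2d24
  opcode bits[15:11]=0x5: lsli/RI
  [10:8] rd=5 = r5
  [7:0] imm=36 = #36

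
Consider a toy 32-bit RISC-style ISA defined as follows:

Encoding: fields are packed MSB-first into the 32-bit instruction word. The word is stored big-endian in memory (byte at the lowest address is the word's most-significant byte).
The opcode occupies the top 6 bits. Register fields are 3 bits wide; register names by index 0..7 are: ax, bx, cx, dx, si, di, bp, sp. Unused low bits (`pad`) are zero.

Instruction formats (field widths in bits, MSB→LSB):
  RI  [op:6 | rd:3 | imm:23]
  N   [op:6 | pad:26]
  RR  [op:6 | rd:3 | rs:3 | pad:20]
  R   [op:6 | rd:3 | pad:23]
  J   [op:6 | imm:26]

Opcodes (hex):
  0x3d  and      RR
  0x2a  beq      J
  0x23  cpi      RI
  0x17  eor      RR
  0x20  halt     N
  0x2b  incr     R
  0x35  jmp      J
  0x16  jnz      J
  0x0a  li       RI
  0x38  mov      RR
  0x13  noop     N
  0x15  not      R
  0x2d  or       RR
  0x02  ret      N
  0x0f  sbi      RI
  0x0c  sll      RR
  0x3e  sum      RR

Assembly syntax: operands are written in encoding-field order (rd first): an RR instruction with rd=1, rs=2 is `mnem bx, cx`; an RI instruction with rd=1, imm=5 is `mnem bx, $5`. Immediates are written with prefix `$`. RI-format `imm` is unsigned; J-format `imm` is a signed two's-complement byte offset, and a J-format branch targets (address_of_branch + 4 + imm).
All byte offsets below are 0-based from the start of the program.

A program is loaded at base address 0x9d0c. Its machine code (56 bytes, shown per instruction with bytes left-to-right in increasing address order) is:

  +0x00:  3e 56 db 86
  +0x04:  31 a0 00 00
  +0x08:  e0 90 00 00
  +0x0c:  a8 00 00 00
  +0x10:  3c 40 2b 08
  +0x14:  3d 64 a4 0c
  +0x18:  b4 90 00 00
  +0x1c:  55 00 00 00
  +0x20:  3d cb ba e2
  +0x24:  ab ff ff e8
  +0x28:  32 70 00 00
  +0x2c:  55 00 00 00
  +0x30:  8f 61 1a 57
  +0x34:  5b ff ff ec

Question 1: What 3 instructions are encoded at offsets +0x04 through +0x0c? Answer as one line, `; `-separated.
sll dx, cx; mov bx, bx; beq $0

[04] 31 a0 00 00 → 0x31a00000
  top 6b → 0xc → sll [RR]
  rd@[25:23]=0x3 ⇒ dx
  rs@[22:20]=0x2 ⇒ cx
[08] e0 90 00 00 → 0xe0900000
  top 6b → 0x38 → mov [RR]
  rd@[25:23]=0x1 ⇒ bx
  rs@[22:20]=0x1 ⇒ bx
[0c] a8 00 00 00 → 0xa8000000
  top 6b → 0x2a → beq [J]
  imm@[25:0]=0x0 ⇒ $0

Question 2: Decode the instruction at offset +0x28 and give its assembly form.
sll si, sp

@+28  big-endian(32 70 00 00) = 0x32700000
  op=0x32700000>>26=0xc ⇒ sll (RR)
  [25:23] rd=4 = si
  [22:20] rs=7 = sp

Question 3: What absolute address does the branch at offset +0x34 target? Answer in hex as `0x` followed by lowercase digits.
[34] 5b ff ff ec → 0x5bffffec
  top 6b → 0x16 → jnz [J]
  imm: (w>>0)&0x3ffffff=0x3ffffec (s26→-20) → $-20
  target = base 0x9d0c + off 0x34 + 4 + imm -20 = 0x9d30

0x9d30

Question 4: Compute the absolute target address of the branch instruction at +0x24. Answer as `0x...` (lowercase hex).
0x9d1c

[24] ab ff ff e8 → 0xabffffe8
  op=0xabffffe8>>26=0x2a ⇒ beq (J)
  imm: (w>>0)&0x3ffffff=0x3ffffe8 (s26→-24) → $-24
  target = base 0x9d0c + off 0x24 + 4 + imm -24 = 0x9d1c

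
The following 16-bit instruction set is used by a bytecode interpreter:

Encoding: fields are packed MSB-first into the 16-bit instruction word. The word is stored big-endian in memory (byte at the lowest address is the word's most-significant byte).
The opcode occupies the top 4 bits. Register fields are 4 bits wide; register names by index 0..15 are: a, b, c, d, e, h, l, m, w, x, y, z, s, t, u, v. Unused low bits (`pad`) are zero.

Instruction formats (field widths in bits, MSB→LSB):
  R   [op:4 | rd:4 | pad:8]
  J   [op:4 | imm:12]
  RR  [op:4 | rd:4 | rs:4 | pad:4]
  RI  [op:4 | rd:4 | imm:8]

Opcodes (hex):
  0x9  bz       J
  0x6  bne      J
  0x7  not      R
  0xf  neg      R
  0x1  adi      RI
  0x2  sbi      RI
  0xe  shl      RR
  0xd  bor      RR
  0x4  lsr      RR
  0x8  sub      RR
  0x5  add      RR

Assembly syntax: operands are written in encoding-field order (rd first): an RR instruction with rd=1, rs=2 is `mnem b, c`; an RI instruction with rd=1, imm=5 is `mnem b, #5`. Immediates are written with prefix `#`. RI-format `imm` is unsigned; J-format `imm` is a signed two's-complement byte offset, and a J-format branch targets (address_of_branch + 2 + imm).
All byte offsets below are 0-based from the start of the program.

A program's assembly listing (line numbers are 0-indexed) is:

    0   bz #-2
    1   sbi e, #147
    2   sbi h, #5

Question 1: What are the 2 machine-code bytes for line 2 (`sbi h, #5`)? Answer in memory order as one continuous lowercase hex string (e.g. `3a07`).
2. sbi fields op=0x2:4|rd=5:4|imm=5:8 → word 2505h → 25 05

2505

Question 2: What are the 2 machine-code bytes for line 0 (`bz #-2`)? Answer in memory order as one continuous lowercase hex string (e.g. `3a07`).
line 0 (bz): pack op=0x9:4|imm=-2:12 = 0x9ffe; big→ 9f fe

9ffe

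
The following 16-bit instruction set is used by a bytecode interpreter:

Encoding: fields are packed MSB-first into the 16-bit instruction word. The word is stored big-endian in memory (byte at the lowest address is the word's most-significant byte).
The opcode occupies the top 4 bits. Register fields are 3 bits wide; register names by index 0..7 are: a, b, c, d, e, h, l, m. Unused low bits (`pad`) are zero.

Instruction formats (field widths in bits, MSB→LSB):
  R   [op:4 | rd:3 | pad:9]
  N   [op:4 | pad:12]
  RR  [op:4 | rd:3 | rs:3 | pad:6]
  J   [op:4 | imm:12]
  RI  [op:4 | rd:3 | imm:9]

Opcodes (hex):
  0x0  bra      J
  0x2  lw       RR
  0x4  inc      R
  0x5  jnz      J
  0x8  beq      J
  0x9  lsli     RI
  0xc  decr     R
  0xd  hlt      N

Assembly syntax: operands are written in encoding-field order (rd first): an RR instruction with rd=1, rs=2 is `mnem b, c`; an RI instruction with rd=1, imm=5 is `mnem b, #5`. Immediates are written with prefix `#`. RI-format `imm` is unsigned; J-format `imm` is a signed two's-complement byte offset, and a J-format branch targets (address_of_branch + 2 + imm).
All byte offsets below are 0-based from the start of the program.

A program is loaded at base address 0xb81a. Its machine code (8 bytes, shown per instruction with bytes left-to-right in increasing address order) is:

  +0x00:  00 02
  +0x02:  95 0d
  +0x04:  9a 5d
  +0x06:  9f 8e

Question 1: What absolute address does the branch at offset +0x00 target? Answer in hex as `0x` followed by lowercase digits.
0xb81e

[00] 00 02 → 0x0002
  opcode bits[15:12]=0x0: bra/J
  [11:0] imm=2 = #2
  target = base 0xb81a + off 0x00 + 2 + imm 2 = 0xb81e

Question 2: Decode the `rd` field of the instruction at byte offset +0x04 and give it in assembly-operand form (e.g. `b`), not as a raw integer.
h

[04] 9a 5d → 0x9a5d
  top 4b → 0x9 → lsli [RI]
  [11:9] rd=5 = h
  [8:0] imm=93 = #93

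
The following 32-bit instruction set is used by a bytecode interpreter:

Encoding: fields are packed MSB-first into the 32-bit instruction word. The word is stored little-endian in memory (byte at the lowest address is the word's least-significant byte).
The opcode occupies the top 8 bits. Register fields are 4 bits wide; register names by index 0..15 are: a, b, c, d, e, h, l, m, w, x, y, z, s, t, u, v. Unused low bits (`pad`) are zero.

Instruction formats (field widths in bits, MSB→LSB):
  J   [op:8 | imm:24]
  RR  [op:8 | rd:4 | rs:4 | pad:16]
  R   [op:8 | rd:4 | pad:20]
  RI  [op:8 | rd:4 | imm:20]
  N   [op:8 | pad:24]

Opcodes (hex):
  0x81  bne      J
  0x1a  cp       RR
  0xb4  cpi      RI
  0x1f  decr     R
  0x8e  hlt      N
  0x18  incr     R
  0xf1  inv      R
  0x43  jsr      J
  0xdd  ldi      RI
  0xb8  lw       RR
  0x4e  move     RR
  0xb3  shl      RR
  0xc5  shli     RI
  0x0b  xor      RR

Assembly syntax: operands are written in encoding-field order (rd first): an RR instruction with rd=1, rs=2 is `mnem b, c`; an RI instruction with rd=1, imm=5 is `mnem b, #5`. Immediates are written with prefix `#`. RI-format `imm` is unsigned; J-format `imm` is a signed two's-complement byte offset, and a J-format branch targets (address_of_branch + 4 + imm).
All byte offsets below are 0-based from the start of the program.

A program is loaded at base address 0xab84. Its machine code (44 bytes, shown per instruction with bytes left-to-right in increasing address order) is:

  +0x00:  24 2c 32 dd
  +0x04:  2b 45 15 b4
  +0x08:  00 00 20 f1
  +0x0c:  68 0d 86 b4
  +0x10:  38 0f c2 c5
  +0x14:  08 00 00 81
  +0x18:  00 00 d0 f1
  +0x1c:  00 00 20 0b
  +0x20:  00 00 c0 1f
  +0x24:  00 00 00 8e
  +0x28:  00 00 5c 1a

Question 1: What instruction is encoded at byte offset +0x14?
bne #8

@+14  little-endian(08 00 00 81) = 0x81000008
  top 8b → 0x81 → bne [J]
  imm@[23:0]=0x8 ⇒ #8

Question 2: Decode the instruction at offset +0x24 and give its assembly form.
+0x24: 00 00 00 8e ⇒ word 0x8e000000 (little)
  top 8b → 0x8e → hlt [N]

hlt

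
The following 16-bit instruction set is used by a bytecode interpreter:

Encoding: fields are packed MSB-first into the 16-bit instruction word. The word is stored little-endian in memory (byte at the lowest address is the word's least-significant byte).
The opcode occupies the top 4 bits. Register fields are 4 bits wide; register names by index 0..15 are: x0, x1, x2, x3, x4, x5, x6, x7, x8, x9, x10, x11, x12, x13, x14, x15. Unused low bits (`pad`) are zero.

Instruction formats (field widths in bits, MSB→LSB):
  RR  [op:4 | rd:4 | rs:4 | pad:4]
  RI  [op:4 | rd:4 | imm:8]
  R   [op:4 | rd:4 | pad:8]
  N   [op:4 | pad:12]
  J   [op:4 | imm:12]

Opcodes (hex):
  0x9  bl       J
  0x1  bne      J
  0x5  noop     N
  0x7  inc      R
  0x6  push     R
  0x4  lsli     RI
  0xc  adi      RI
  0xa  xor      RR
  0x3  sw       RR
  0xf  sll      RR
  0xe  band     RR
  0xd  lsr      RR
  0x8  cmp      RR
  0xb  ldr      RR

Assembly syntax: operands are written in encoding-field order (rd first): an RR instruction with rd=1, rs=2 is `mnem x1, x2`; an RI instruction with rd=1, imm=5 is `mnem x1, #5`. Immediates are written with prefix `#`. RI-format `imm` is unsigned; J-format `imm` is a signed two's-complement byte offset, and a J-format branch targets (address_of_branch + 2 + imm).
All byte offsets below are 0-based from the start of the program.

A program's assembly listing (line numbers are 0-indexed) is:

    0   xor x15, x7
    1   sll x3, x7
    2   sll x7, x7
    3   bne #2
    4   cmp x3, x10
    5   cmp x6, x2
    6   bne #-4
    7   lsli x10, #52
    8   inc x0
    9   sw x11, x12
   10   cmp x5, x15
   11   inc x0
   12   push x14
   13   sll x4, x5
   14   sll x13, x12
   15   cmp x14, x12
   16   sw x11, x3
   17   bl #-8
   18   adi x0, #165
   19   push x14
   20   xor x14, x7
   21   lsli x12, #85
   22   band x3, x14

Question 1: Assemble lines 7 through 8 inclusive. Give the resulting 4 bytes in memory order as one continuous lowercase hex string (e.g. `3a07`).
344a0070

7. lsli fields op=0x4:4|rd=10:4|imm=52:8 → word 4a34h → 34 4a
8. inc fields op=0x7:4|rd=0:4|pad=0:8 → word 7000h → 00 70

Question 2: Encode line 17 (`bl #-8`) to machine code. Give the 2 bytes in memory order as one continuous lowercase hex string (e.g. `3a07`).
L17: bl op=0x9:4|imm=-8:12 ⇒ 0x9ff8 ⇒ little f8 9f

f89f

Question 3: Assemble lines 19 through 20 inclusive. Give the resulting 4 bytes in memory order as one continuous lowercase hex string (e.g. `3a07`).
006e70ae

L19: push op=0x6:4|rd=14:4|pad=0:8 ⇒ 0x6e00 ⇒ little 00 6e
L20: xor op=0xa:4|rd=14:4|rs=7:4|pad=0:4 ⇒ 0xae70 ⇒ little 70 ae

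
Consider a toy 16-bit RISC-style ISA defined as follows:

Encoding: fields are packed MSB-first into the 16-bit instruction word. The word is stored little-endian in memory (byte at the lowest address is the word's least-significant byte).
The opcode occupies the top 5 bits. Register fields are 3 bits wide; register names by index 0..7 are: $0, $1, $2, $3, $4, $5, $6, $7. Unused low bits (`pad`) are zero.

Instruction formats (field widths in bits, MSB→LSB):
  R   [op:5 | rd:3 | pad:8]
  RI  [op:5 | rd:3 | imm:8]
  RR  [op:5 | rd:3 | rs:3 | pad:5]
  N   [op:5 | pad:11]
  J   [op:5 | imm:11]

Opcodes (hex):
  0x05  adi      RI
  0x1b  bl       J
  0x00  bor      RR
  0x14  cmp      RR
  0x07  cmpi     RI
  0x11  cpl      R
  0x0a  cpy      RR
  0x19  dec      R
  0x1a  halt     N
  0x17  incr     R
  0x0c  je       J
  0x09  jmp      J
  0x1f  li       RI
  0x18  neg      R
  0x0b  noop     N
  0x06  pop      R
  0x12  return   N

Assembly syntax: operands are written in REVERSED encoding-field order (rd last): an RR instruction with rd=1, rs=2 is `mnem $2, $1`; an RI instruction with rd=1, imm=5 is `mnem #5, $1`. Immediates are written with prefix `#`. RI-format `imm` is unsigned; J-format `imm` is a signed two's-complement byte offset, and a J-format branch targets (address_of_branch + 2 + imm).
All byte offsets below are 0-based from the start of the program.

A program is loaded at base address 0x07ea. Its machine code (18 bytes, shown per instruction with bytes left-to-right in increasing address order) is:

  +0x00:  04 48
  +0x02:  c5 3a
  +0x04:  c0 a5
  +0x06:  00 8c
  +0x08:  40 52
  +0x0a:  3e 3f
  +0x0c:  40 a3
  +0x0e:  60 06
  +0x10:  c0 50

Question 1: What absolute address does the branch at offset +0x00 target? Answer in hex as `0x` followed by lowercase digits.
0x07f0

off 0x00: read 04 48 as little → 0x4804
  top 5b → 0x9 → jmp [J]
  [10:0] imm=4 = #4
  target = base 0x07ea + off 0x00 + 2 + imm 4 = 0x07f0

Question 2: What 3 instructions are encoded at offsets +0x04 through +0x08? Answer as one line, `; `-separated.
off 0x04: read c0 a5 as little → 0xa5c0
  opcode bits[15:11]=0x14: cmp/RR
  rd@[10:8]=0x5 ⇒ $5
  rs@[7:5]=0x6 ⇒ $6
off 0x06: read 00 8c as little → 0x8c00
  opcode bits[15:11]=0x11: cpl/R
  rd@[10:8]=0x4 ⇒ $4
off 0x08: read 40 52 as little → 0x5240
  opcode bits[15:11]=0xa: cpy/RR
  rd@[10:8]=0x2 ⇒ $2
  rs@[7:5]=0x2 ⇒ $2

cmp $6, $5; cpl $4; cpy $2, $2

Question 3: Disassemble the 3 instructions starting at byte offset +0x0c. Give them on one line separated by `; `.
off 0x0c: read 40 a3 as little → 0xa340
  opcode bits[15:11]=0x14: cmp/RR
  [10:8] rd=3 = $3
  [7:5] rs=2 = $2
off 0x0e: read 60 06 as little → 0x0660
  opcode bits[15:11]=0x0: bor/RR
  [10:8] rd=6 = $6
  [7:5] rs=3 = $3
off 0x10: read c0 50 as little → 0x50c0
  opcode bits[15:11]=0xa: cpy/RR
  [10:8] rd=0 = $0
  [7:5] rs=6 = $6

cmp $2, $3; bor $3, $6; cpy $6, $0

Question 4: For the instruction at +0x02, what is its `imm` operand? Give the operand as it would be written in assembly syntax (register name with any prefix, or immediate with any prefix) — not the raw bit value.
#197

[02] c5 3a → 0x3ac5
  top 5b → 0x7 → cmpi [RI]
  rd@[10:8]=0x2 ⇒ $2
  imm@[7:0]=0xc5 ⇒ #197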